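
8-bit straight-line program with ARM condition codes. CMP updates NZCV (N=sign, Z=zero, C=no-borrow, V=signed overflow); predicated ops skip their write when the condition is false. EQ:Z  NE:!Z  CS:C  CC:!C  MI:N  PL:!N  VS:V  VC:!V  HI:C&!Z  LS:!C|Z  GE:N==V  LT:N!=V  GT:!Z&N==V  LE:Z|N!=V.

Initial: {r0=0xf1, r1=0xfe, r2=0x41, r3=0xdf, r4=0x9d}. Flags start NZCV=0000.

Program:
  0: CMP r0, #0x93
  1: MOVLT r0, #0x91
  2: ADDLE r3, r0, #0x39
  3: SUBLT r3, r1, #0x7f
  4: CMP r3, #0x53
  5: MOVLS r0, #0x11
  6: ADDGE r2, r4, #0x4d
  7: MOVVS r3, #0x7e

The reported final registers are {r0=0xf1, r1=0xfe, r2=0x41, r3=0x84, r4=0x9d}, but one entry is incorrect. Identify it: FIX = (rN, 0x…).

[0] flags=0010 → (cmp)
[1] flags=0010 LT?F → skip
[2] flags=0010 LE?F → skip
[3] flags=0010 LT?F → skip
[4] flags=1010 → (cmp)
[5] flags=1010 LS?F → skip
[6] flags=1010 GE?F → skip
[7] flags=1010 VS?F → skip

FIX = (r3, 0xdf)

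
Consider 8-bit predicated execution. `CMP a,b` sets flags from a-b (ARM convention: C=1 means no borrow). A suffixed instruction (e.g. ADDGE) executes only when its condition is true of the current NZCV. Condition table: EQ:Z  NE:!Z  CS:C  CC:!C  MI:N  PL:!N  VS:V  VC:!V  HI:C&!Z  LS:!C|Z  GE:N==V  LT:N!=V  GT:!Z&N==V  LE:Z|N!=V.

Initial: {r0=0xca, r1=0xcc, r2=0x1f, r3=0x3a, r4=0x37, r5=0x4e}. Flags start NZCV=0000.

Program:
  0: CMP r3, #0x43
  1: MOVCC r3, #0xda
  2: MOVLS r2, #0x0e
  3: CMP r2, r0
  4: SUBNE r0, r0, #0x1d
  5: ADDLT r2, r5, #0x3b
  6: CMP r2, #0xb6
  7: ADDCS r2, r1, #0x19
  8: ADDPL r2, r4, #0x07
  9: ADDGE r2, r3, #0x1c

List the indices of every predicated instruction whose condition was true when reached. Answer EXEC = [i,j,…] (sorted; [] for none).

EXEC = [1,2,4,8,9]

0: ✓ CMP  NZCV=1000
1: ✓ MOVCC  r3←0xda
2: ✓ MOVLS  r2←0x0e
3: ✓ CMP  NZCV=0000
4: ✓ SUBNE  r0←0xad
5: · ADDLT
6: ✓ CMP  NZCV=0000
7: · ADDCS
8: ✓ ADDPL  r2←0x3e
9: ✓ ADDGE  r2←0xf6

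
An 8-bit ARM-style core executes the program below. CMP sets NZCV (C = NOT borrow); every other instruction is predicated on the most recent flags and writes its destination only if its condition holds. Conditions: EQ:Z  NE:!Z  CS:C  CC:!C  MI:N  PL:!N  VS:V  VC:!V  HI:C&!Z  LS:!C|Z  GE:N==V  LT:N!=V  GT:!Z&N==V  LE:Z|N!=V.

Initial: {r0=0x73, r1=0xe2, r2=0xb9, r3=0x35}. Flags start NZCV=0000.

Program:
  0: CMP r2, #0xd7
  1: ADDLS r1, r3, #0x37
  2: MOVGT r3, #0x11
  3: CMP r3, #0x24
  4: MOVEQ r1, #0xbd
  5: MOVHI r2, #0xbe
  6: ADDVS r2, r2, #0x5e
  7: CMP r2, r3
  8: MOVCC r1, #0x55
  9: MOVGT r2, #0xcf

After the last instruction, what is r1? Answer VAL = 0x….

VAL = 0x6c

0: ✓ CMP  NZCV=1000
1: ✓ ADDLS  r1←0x6c
2: · MOVGT
3: ✓ CMP  NZCV=0010
4: · MOVEQ
5: ✓ MOVHI  r2←0xbe
6: · ADDVS
7: ✓ CMP  NZCV=1010
8: · MOVCC
9: · MOVGT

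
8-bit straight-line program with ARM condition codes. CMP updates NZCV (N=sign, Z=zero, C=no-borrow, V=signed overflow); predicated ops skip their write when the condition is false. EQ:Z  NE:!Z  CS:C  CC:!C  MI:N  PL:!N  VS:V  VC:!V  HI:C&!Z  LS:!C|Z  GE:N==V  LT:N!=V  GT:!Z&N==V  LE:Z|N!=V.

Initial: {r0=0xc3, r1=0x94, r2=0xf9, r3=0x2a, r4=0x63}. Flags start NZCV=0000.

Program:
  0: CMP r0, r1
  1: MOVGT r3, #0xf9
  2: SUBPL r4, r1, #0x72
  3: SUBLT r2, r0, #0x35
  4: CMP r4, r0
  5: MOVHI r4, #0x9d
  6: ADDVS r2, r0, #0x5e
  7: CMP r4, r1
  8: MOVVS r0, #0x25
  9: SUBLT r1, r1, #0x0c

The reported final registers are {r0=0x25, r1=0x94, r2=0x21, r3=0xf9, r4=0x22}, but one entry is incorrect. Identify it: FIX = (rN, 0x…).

FIX = (r2, 0xf9)

0: ✓ CMP  NZCV=0010
1: ✓ MOVGT  r3←0xf9
2: ✓ SUBPL  r4←0x22
3: · SUBLT
4: ✓ CMP  NZCV=0000
5: · MOVHI
6: · ADDVS
7: ✓ CMP  NZCV=1001
8: ✓ MOVVS  r0←0x25
9: · SUBLT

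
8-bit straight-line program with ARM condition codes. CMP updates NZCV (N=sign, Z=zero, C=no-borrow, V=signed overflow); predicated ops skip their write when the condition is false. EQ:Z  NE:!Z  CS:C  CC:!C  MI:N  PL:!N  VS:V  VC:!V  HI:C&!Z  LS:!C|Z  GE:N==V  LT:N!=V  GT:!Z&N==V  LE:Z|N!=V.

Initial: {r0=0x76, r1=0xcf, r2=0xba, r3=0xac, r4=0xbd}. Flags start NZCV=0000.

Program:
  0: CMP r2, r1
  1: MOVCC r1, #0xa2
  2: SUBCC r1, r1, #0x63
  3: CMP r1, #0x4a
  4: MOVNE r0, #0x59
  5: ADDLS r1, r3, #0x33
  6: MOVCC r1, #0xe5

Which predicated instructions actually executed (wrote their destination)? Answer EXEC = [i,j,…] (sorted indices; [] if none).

EXEC = [1,2,4,5,6]

[0] flags=1000 → (cmp)
[1] flags=1000 CC?T → r1=0xa2
[2] flags=1000 CC?T → r1=0x3f
[3] flags=1000 → (cmp)
[4] flags=1000 NE?T → r0=0x59
[5] flags=1000 LS?T → r1=0xdf
[6] flags=1000 CC?T → r1=0xe5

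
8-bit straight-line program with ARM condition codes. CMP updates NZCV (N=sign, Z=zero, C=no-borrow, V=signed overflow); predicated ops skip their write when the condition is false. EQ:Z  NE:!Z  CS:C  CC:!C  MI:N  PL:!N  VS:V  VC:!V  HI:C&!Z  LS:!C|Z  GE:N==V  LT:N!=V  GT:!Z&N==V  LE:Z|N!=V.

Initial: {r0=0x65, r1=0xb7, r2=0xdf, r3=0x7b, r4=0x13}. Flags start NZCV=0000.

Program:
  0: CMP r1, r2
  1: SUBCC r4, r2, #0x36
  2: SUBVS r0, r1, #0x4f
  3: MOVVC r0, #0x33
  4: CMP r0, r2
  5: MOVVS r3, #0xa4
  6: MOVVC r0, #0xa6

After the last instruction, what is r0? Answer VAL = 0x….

0: ✓ CMP  NZCV=1000
1: ✓ SUBCC  r4←0xa9
2: · SUBVS
3: ✓ MOVVC  r0←0x33
4: ✓ CMP  NZCV=0000
5: · MOVVS
6: ✓ MOVVC  r0←0xa6

VAL = 0xa6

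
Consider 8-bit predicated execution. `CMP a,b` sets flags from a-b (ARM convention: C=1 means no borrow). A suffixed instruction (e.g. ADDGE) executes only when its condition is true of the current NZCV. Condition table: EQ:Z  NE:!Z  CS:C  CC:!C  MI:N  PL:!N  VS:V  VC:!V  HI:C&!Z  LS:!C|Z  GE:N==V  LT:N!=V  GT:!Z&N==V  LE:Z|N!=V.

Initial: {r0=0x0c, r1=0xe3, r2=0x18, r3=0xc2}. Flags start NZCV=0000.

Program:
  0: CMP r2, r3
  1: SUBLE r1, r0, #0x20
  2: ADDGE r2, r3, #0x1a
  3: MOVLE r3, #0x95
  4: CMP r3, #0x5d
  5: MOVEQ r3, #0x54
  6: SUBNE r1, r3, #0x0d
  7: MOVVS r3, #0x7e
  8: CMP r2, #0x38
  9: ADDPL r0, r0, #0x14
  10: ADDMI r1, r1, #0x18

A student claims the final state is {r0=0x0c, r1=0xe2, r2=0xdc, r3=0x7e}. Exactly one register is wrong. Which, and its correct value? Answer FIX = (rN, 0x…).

FIX = (r1, 0xcd)

[0] flags=0000 → (cmp)
[1] flags=0000 LE?F → skip
[2] flags=0000 GE?T → r2=0xdc
[3] flags=0000 LE?F → skip
[4] flags=0011 → (cmp)
[5] flags=0011 EQ?F → skip
[6] flags=0011 NE?T → r1=0xb5
[7] flags=0011 VS?T → r3=0x7e
[8] flags=1010 → (cmp)
[9] flags=1010 PL?F → skip
[10] flags=1010 MI?T → r1=0xcd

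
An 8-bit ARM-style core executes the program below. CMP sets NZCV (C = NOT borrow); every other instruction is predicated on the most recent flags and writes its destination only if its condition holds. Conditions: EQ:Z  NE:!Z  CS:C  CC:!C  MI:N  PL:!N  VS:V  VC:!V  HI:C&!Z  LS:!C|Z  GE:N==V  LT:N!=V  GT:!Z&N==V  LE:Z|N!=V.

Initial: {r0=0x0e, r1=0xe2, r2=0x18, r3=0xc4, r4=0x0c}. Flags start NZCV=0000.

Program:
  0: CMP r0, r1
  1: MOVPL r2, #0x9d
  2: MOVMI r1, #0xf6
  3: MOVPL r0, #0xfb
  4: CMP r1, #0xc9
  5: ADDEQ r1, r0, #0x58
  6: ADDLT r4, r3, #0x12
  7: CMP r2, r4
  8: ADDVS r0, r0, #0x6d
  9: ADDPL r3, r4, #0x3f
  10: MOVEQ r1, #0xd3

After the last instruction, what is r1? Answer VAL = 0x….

VAL = 0xe2

[0] flags=0000 → (cmp)
[1] flags=0000 PL?T → r2=0x9d
[2] flags=0000 MI?F → skip
[3] flags=0000 PL?T → r0=0xfb
[4] flags=0010 → (cmp)
[5] flags=0010 EQ?F → skip
[6] flags=0010 LT?F → skip
[7] flags=1010 → (cmp)
[8] flags=1010 VS?F → skip
[9] flags=1010 PL?F → skip
[10] flags=1010 EQ?F → skip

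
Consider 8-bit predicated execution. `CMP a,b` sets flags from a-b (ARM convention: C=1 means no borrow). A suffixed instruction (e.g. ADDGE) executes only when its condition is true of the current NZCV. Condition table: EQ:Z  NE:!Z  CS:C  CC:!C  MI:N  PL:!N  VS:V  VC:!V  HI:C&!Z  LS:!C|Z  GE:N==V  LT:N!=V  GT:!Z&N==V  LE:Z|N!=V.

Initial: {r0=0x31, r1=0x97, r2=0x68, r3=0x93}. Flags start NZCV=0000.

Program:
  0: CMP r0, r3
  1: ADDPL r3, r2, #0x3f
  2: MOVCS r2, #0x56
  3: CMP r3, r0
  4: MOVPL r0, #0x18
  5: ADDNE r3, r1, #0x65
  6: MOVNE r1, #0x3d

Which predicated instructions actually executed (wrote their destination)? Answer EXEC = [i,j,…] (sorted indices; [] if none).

EXEC = [4,5,6]

[0] flags=1001 → (cmp)
[1] flags=1001 PL?F → skip
[2] flags=1001 CS?F → skip
[3] flags=0011 → (cmp)
[4] flags=0011 PL?T → r0=0x18
[5] flags=0011 NE?T → r3=0xfc
[6] flags=0011 NE?T → r1=0x3d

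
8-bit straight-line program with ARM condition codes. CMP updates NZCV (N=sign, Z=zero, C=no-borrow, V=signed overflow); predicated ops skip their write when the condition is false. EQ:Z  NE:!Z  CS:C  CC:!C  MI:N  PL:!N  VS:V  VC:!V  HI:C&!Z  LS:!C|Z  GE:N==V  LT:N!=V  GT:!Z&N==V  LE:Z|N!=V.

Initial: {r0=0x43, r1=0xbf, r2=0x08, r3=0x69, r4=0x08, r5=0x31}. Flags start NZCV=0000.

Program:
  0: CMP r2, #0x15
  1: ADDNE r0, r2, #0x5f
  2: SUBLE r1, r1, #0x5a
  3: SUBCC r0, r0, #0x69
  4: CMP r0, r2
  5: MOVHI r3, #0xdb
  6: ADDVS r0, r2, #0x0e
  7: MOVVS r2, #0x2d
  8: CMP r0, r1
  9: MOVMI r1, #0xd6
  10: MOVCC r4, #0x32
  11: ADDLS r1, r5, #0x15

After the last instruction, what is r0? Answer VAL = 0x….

[0] flags=1000 → (cmp)
[1] flags=1000 NE?T → r0=0x67
[2] flags=1000 LE?T → r1=0x65
[3] flags=1000 CC?T → r0=0xfe
[4] flags=1010 → (cmp)
[5] flags=1010 HI?T → r3=0xdb
[6] flags=1010 VS?F → skip
[7] flags=1010 VS?F → skip
[8] flags=1010 → (cmp)
[9] flags=1010 MI?T → r1=0xd6
[10] flags=1010 CC?F → skip
[11] flags=1010 LS?F → skip

VAL = 0xfe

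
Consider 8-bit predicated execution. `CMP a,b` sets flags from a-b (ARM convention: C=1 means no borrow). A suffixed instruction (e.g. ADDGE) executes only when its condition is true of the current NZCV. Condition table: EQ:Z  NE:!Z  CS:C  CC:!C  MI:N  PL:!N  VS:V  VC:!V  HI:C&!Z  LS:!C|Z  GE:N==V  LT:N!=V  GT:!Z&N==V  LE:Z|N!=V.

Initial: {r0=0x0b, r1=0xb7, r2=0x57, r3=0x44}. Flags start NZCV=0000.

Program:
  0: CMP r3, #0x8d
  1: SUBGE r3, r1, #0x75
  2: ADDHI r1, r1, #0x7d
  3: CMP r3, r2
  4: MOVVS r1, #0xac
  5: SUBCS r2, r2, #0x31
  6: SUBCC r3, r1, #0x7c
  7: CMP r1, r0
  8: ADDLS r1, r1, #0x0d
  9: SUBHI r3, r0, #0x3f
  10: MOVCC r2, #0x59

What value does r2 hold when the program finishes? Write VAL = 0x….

0: ✓ CMP  NZCV=1001
1: ✓ SUBGE  r3←0x42
2: · ADDHI
3: ✓ CMP  NZCV=1000
4: · MOVVS
5: · SUBCS
6: ✓ SUBCC  r3←0x3b
7: ✓ CMP  NZCV=1010
8: · ADDLS
9: ✓ SUBHI  r3←0xcc
10: · MOVCC

VAL = 0x57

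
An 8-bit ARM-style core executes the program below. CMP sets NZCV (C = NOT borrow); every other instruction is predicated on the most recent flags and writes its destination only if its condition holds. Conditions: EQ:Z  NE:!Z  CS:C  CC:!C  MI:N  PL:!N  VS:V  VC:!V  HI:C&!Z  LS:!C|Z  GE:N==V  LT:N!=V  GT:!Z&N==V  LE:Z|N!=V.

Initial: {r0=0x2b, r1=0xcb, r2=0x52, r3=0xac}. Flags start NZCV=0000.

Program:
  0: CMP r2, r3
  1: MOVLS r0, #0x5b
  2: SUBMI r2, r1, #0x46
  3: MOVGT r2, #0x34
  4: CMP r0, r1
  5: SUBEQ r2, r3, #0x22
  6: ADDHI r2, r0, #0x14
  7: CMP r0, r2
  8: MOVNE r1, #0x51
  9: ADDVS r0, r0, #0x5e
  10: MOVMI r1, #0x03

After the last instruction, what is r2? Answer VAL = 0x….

VAL = 0x34

0: ✓ CMP  NZCV=1001
1: ✓ MOVLS  r0←0x5b
2: ✓ SUBMI  r2←0x85
3: ✓ MOVGT  r2←0x34
4: ✓ CMP  NZCV=1001
5: · SUBEQ
6: · ADDHI
7: ✓ CMP  NZCV=0010
8: ✓ MOVNE  r1←0x51
9: · ADDVS
10: · MOVMI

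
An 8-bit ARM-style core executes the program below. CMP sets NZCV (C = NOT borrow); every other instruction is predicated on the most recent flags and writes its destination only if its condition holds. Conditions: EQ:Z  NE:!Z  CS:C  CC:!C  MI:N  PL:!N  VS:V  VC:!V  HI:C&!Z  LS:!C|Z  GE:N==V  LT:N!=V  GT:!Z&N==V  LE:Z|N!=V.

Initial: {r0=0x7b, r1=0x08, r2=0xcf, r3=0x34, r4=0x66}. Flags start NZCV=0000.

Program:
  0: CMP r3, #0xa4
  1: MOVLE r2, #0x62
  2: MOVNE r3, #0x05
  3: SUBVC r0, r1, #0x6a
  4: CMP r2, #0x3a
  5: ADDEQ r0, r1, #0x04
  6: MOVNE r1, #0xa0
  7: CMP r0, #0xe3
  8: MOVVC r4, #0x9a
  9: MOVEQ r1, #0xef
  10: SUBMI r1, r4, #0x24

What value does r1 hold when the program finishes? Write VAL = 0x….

VAL = 0x42

0: ✓ CMP  NZCV=1001
1: · MOVLE
2: ✓ MOVNE  r3←0x05
3: · SUBVC
4: ✓ CMP  NZCV=1010
5: · ADDEQ
6: ✓ MOVNE  r1←0xa0
7: ✓ CMP  NZCV=1001
8: · MOVVC
9: · MOVEQ
10: ✓ SUBMI  r1←0x42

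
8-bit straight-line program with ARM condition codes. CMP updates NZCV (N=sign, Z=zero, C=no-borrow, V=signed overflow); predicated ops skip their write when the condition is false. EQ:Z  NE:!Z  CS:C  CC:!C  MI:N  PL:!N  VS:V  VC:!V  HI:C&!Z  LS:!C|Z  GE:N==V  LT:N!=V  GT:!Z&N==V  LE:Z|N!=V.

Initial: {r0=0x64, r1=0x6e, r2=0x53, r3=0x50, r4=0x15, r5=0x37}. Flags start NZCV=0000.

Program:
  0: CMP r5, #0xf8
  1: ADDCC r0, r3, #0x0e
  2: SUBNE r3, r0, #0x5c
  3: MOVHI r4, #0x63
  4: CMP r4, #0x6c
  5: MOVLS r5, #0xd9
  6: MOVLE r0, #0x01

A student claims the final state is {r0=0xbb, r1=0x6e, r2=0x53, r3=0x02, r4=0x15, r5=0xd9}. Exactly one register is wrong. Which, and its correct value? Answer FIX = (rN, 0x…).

0: ✓ CMP  NZCV=0000
1: ✓ ADDCC  r0←0x5e
2: ✓ SUBNE  r3←0x02
3: · MOVHI
4: ✓ CMP  NZCV=1000
5: ✓ MOVLS  r5←0xd9
6: ✓ MOVLE  r0←0x01

FIX = (r0, 0x01)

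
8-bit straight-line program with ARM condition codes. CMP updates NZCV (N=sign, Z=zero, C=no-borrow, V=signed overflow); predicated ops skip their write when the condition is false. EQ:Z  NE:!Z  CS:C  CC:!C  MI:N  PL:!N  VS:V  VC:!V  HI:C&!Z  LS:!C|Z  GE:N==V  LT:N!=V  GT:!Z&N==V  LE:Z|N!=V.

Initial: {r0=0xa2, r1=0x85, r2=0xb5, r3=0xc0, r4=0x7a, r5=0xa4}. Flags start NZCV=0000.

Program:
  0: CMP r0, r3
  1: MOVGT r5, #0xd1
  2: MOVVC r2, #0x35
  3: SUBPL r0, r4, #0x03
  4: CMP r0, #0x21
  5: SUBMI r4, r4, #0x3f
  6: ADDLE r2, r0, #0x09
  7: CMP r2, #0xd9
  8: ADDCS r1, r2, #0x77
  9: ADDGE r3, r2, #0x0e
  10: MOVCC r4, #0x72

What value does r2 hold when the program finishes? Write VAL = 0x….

VAL = 0xab

[0] flags=1000 → (cmp)
[1] flags=1000 GT?F → skip
[2] flags=1000 VC?T → r2=0x35
[3] flags=1000 PL?F → skip
[4] flags=1010 → (cmp)
[5] flags=1010 MI?T → r4=0x3b
[6] flags=1010 LE?T → r2=0xab
[7] flags=1000 → (cmp)
[8] flags=1000 CS?F → skip
[9] flags=1000 GE?F → skip
[10] flags=1000 CC?T → r4=0x72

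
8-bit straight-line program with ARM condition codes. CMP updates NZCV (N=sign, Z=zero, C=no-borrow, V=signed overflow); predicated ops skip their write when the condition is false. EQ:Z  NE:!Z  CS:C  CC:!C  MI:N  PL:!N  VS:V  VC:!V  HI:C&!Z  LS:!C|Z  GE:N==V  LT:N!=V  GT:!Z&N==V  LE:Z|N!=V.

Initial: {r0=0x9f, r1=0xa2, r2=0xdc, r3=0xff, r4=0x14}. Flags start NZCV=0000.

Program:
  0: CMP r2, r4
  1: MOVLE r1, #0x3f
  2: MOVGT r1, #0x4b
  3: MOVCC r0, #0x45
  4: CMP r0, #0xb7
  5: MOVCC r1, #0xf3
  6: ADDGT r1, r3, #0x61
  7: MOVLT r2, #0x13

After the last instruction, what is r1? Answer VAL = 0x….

VAL = 0xf3

0: ✓ CMP  NZCV=1010
1: ✓ MOVLE  r1←0x3f
2: · MOVGT
3: · MOVCC
4: ✓ CMP  NZCV=1000
5: ✓ MOVCC  r1←0xf3
6: · ADDGT
7: ✓ MOVLT  r2←0x13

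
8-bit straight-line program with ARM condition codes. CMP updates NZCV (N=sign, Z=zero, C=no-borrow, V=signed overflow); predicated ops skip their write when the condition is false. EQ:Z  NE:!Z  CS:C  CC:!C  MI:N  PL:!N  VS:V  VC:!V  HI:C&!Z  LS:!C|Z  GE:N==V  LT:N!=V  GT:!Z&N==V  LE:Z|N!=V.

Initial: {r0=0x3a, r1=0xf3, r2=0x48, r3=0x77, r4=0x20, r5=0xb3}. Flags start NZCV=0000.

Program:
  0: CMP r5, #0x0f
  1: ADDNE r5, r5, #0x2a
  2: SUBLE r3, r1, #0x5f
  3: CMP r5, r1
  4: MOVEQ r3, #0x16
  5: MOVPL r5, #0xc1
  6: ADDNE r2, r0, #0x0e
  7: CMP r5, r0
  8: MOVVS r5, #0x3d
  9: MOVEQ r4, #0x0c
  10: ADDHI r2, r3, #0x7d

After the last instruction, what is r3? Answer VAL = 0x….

VAL = 0x94

[0] flags=1010 → (cmp)
[1] flags=1010 NE?T → r5=0xdd
[2] flags=1010 LE?T → r3=0x94
[3] flags=1000 → (cmp)
[4] flags=1000 EQ?F → skip
[5] flags=1000 PL?F → skip
[6] flags=1000 NE?T → r2=0x48
[7] flags=1010 → (cmp)
[8] flags=1010 VS?F → skip
[9] flags=1010 EQ?F → skip
[10] flags=1010 HI?T → r2=0x11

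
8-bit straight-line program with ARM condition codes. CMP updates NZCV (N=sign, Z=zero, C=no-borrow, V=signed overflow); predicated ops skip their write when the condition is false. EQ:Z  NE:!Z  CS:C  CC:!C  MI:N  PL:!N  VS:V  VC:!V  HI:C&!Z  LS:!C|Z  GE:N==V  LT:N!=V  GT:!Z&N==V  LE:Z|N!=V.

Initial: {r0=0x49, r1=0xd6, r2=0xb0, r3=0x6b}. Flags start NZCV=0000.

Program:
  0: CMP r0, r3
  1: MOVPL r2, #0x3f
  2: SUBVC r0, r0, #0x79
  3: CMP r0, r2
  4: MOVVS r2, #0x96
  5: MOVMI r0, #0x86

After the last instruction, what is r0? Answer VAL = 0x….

[0] flags=1000 → (cmp)
[1] flags=1000 PL?F → skip
[2] flags=1000 VC?T → r0=0xd0
[3] flags=0010 → (cmp)
[4] flags=0010 VS?F → skip
[5] flags=0010 MI?F → skip

VAL = 0xd0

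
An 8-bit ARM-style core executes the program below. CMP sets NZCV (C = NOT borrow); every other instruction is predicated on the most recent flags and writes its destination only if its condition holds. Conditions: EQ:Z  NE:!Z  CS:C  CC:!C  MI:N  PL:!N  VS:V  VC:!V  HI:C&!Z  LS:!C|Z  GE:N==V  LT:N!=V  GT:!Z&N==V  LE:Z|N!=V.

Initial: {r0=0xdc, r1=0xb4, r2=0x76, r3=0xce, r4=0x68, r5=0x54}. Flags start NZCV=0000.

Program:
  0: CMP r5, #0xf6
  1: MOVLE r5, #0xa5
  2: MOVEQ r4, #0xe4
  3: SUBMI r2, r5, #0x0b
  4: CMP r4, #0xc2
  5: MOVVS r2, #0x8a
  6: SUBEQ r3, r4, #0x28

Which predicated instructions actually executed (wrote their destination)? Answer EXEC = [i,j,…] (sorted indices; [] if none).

[0] flags=0000 → (cmp)
[1] flags=0000 LE?F → skip
[2] flags=0000 EQ?F → skip
[3] flags=0000 MI?F → skip
[4] flags=1001 → (cmp)
[5] flags=1001 VS?T → r2=0x8a
[6] flags=1001 EQ?F → skip

EXEC = [5]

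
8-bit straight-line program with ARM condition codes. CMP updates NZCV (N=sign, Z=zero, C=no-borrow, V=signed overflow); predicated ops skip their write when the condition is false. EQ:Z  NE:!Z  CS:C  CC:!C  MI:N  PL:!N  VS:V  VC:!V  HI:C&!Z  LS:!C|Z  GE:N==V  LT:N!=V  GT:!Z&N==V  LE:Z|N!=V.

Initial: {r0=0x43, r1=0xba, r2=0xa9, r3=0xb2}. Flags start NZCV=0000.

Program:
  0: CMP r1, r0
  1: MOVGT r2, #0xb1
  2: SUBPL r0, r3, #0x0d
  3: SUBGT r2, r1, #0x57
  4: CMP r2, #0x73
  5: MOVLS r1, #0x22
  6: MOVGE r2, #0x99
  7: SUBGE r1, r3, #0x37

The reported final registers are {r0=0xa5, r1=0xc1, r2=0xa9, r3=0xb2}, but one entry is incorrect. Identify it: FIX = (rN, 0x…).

0: ✓ CMP  NZCV=0011
1: · MOVGT
2: ✓ SUBPL  r0←0xa5
3: · SUBGT
4: ✓ CMP  NZCV=0011
5: · MOVLS
6: · MOVGE
7: · SUBGE

FIX = (r1, 0xba)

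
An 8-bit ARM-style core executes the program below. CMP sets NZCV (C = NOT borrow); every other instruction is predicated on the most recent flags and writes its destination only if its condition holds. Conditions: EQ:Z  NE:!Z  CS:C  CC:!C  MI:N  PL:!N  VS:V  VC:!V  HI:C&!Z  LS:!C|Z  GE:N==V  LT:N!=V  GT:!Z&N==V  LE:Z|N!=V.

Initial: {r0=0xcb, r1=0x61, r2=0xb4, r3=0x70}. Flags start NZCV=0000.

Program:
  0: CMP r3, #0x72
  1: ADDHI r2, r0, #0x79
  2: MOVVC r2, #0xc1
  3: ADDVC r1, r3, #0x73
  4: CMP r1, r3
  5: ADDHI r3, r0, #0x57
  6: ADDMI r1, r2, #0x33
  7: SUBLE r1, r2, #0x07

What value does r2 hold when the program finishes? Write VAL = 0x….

[0] flags=1000 → (cmp)
[1] flags=1000 HI?F → skip
[2] flags=1000 VC?T → r2=0xc1
[3] flags=1000 VC?T → r1=0xe3
[4] flags=0011 → (cmp)
[5] flags=0011 HI?T → r3=0x22
[6] flags=0011 MI?F → skip
[7] flags=0011 LE?T → r1=0xba

VAL = 0xc1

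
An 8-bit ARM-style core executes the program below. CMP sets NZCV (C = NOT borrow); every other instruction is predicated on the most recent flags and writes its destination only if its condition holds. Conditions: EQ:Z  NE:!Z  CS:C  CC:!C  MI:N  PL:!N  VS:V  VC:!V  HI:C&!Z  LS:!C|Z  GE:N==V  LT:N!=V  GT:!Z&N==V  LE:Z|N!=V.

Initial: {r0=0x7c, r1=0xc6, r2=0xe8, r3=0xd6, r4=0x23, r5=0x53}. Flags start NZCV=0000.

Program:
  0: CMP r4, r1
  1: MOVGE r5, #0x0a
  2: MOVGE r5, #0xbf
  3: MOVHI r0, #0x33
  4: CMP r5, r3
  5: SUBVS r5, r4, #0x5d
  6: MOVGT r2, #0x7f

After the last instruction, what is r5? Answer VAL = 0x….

VAL = 0xbf

0: ✓ CMP  NZCV=0000
1: ✓ MOVGE  r5←0x0a
2: ✓ MOVGE  r5←0xbf
3: · MOVHI
4: ✓ CMP  NZCV=1000
5: · SUBVS
6: · MOVGT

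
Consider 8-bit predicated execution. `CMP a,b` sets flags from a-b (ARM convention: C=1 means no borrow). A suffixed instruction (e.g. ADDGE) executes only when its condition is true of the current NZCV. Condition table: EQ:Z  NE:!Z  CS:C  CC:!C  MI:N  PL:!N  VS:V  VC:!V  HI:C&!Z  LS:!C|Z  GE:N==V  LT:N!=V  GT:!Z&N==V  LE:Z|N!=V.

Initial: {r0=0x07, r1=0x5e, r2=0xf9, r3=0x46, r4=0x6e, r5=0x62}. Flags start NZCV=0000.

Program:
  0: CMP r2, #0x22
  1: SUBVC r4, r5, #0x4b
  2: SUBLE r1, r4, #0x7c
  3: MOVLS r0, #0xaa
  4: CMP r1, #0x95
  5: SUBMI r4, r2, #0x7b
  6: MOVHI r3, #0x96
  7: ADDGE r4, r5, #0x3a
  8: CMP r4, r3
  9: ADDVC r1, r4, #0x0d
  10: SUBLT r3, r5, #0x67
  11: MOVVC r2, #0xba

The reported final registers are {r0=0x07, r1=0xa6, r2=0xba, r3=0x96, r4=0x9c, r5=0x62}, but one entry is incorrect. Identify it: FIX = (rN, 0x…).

FIX = (r1, 0xa9)

0: ✓ CMP  NZCV=1010
1: ✓ SUBVC  r4←0x17
2: ✓ SUBLE  r1←0x9b
3: · MOVLS
4: ✓ CMP  NZCV=0010
5: · SUBMI
6: ✓ MOVHI  r3←0x96
7: ✓ ADDGE  r4←0x9c
8: ✓ CMP  NZCV=0010
9: ✓ ADDVC  r1←0xa9
10: · SUBLT
11: ✓ MOVVC  r2←0xba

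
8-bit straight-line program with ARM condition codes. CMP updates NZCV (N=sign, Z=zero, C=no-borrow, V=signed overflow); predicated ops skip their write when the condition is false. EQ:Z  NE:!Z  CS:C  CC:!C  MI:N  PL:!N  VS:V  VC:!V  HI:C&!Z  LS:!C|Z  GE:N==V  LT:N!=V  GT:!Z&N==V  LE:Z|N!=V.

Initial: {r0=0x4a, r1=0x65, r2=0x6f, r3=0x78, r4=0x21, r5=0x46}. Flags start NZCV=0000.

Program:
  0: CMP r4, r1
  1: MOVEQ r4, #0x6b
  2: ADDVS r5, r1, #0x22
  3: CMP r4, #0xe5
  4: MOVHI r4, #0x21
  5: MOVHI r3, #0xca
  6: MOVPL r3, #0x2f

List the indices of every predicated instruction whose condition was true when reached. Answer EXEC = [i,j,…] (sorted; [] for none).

EXEC = [6]

0: ✓ CMP  NZCV=1000
1: · MOVEQ
2: · ADDVS
3: ✓ CMP  NZCV=0000
4: · MOVHI
5: · MOVHI
6: ✓ MOVPL  r3←0x2f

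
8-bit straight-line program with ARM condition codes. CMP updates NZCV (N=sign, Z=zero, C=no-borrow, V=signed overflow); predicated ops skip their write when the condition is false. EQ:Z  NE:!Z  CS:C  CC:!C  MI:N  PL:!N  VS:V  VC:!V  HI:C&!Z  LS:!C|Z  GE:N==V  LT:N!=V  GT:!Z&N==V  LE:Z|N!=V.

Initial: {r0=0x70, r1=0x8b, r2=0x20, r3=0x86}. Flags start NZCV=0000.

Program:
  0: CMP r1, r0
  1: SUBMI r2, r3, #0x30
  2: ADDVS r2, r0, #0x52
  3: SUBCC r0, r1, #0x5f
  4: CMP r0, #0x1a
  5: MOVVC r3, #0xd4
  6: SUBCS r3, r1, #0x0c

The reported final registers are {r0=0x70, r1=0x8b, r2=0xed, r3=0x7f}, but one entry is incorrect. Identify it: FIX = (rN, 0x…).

FIX = (r2, 0xc2)

[0] flags=0011 → (cmp)
[1] flags=0011 MI?F → skip
[2] flags=0011 VS?T → r2=0xc2
[3] flags=0011 CC?F → skip
[4] flags=0010 → (cmp)
[5] flags=0010 VC?T → r3=0xd4
[6] flags=0010 CS?T → r3=0x7f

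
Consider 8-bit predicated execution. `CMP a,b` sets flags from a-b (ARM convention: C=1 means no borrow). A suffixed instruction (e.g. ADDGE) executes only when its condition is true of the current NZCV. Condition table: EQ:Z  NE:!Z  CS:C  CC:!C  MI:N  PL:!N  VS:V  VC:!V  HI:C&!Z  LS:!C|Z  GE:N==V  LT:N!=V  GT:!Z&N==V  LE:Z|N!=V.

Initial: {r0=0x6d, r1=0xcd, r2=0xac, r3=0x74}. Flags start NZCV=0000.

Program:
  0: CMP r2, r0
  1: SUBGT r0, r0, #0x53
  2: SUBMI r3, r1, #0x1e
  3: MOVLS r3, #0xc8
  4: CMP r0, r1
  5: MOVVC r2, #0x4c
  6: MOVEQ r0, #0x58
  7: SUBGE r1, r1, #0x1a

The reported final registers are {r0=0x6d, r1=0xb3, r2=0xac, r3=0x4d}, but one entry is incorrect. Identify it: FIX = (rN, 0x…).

FIX = (r3, 0x74)

[0] flags=0011 → (cmp)
[1] flags=0011 GT?F → skip
[2] flags=0011 MI?F → skip
[3] flags=0011 LS?F → skip
[4] flags=1001 → (cmp)
[5] flags=1001 VC?F → skip
[6] flags=1001 EQ?F → skip
[7] flags=1001 GE?T → r1=0xb3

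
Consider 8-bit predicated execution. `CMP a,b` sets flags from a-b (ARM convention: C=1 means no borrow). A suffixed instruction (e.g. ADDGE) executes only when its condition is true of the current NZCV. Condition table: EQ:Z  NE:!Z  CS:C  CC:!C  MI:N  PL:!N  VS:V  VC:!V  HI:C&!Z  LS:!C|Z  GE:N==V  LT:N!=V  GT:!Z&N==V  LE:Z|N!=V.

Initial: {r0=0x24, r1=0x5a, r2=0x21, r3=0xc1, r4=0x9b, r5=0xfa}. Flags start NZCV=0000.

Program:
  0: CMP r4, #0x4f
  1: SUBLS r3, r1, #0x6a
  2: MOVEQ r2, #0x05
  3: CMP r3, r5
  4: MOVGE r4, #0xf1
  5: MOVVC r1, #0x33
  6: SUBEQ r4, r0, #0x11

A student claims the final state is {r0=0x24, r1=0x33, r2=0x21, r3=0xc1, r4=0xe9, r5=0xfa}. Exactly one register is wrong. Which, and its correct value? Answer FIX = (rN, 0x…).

0: ✓ CMP  NZCV=0011
1: · SUBLS
2: · MOVEQ
3: ✓ CMP  NZCV=1000
4: · MOVGE
5: ✓ MOVVC  r1←0x33
6: · SUBEQ

FIX = (r4, 0x9b)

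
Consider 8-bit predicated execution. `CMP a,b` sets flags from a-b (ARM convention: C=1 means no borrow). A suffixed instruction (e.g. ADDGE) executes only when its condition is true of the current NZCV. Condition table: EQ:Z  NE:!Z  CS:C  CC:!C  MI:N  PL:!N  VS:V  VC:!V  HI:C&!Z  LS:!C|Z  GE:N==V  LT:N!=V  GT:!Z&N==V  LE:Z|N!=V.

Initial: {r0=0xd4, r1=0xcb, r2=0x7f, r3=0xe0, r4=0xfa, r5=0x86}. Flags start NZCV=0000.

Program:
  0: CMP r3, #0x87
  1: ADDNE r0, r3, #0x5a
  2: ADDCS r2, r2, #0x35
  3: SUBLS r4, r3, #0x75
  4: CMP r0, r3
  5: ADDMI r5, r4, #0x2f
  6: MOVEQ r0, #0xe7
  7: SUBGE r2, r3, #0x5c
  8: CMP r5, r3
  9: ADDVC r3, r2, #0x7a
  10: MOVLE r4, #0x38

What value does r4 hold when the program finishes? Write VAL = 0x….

[0] flags=0010 → (cmp)
[1] flags=0010 NE?T → r0=0x3a
[2] flags=0010 CS?T → r2=0xb4
[3] flags=0010 LS?F → skip
[4] flags=0000 → (cmp)
[5] flags=0000 MI?F → skip
[6] flags=0000 EQ?F → skip
[7] flags=0000 GE?T → r2=0x84
[8] flags=1000 → (cmp)
[9] flags=1000 VC?T → r3=0xfe
[10] flags=1000 LE?T → r4=0x38

VAL = 0x38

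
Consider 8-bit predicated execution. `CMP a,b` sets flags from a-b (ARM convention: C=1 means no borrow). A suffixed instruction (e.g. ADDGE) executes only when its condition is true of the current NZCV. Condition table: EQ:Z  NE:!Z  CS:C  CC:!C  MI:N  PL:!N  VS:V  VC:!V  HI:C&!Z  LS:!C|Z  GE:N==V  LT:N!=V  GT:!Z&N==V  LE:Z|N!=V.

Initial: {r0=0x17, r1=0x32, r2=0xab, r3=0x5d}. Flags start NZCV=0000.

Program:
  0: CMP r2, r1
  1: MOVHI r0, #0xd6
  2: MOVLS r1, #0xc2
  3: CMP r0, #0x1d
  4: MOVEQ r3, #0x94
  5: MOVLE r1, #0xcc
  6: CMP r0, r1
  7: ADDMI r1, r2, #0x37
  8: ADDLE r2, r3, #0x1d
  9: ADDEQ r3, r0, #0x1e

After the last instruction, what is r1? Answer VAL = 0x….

[0] flags=0011 → (cmp)
[1] flags=0011 HI?T → r0=0xd6
[2] flags=0011 LS?F → skip
[3] flags=1010 → (cmp)
[4] flags=1010 EQ?F → skip
[5] flags=1010 LE?T → r1=0xcc
[6] flags=0010 → (cmp)
[7] flags=0010 MI?F → skip
[8] flags=0010 LE?F → skip
[9] flags=0010 EQ?F → skip

VAL = 0xcc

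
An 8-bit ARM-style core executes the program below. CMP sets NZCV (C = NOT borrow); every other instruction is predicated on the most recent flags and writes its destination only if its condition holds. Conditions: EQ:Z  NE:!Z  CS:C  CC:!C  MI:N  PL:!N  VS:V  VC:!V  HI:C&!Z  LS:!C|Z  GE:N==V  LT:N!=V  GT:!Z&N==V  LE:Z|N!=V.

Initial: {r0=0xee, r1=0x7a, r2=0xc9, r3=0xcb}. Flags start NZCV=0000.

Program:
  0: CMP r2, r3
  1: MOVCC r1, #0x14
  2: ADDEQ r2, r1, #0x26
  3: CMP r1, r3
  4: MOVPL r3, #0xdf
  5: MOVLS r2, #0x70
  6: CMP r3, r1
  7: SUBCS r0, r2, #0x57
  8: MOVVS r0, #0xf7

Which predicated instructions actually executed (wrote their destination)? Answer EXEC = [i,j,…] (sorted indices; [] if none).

0: ✓ CMP  NZCV=1000
1: ✓ MOVCC  r1←0x14
2: · ADDEQ
3: ✓ CMP  NZCV=0000
4: ✓ MOVPL  r3←0xdf
5: ✓ MOVLS  r2←0x70
6: ✓ CMP  NZCV=1010
7: ✓ SUBCS  r0←0x19
8: · MOVVS

EXEC = [1,4,5,7]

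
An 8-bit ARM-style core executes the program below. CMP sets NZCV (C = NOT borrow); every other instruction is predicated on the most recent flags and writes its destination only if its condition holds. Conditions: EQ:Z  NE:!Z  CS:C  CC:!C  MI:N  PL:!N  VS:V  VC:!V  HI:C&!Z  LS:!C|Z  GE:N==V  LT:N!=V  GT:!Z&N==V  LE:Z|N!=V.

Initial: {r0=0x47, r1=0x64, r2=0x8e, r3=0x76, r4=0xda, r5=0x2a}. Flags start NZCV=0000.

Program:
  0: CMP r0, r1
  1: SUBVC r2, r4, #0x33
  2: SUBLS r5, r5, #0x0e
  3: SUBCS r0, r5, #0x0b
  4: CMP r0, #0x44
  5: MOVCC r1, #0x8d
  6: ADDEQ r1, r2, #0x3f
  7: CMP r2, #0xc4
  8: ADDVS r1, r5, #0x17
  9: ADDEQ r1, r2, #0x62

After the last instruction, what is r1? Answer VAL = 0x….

[0] flags=1000 → (cmp)
[1] flags=1000 VC?T → r2=0xa7
[2] flags=1000 LS?T → r5=0x1c
[3] flags=1000 CS?F → skip
[4] flags=0010 → (cmp)
[5] flags=0010 CC?F → skip
[6] flags=0010 EQ?F → skip
[7] flags=1000 → (cmp)
[8] flags=1000 VS?F → skip
[9] flags=1000 EQ?F → skip

VAL = 0x64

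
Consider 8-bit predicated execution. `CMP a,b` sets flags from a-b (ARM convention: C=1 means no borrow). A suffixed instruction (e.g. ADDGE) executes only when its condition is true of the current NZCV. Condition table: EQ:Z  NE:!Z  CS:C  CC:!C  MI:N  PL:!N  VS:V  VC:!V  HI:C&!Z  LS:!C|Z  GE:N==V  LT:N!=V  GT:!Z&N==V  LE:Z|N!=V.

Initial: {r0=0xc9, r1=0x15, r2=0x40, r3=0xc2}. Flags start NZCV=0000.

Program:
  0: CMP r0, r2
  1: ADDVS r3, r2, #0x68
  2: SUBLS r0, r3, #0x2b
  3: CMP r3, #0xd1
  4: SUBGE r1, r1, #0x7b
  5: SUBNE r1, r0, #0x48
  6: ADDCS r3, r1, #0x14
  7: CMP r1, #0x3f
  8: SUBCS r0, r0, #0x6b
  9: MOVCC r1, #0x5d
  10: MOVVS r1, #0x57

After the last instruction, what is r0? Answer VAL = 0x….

VAL = 0x5e

[0] flags=1010 → (cmp)
[1] flags=1010 VS?F → skip
[2] flags=1010 LS?F → skip
[3] flags=1000 → (cmp)
[4] flags=1000 GE?F → skip
[5] flags=1000 NE?T → r1=0x81
[6] flags=1000 CS?F → skip
[7] flags=0011 → (cmp)
[8] flags=0011 CS?T → r0=0x5e
[9] flags=0011 CC?F → skip
[10] flags=0011 VS?T → r1=0x57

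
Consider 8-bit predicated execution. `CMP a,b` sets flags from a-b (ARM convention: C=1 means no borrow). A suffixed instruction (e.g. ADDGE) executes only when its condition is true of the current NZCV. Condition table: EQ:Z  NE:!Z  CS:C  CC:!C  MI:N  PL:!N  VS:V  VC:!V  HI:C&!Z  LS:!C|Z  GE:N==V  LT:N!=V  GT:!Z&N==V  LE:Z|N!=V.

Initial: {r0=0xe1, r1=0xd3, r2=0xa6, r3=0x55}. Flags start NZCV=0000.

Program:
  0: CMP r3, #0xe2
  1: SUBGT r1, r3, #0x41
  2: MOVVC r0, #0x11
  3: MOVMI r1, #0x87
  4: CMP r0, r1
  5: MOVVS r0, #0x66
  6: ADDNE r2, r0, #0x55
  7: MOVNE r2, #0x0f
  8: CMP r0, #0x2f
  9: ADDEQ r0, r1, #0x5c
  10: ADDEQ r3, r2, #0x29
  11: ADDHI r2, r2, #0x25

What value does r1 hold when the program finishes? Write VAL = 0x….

[0] flags=0000 → (cmp)
[1] flags=0000 GT?T → r1=0x14
[2] flags=0000 VC?T → r0=0x11
[3] flags=0000 MI?F → skip
[4] flags=1000 → (cmp)
[5] flags=1000 VS?F → skip
[6] flags=1000 NE?T → r2=0x66
[7] flags=1000 NE?T → r2=0x0f
[8] flags=1000 → (cmp)
[9] flags=1000 EQ?F → skip
[10] flags=1000 EQ?F → skip
[11] flags=1000 HI?F → skip

VAL = 0x14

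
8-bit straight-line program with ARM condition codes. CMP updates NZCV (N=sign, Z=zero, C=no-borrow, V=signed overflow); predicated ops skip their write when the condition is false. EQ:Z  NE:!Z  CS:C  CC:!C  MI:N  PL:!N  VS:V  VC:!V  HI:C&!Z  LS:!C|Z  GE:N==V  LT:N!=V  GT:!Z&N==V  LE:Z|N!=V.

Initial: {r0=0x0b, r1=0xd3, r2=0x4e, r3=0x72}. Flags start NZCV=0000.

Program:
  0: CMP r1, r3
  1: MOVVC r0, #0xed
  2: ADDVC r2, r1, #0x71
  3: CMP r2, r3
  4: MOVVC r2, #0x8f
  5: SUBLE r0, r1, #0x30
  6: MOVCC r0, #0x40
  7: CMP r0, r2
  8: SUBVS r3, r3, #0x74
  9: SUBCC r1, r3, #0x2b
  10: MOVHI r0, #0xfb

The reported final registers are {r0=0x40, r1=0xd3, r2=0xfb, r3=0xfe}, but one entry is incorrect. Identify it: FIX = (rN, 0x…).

[0] flags=0011 → (cmp)
[1] flags=0011 VC?F → skip
[2] flags=0011 VC?F → skip
[3] flags=1000 → (cmp)
[4] flags=1000 VC?T → r2=0x8f
[5] flags=1000 LE?T → r0=0xa3
[6] flags=1000 CC?T → r0=0x40
[7] flags=1001 → (cmp)
[8] flags=1001 VS?T → r3=0xfe
[9] flags=1001 CC?T → r1=0xd3
[10] flags=1001 HI?F → skip

FIX = (r2, 0x8f)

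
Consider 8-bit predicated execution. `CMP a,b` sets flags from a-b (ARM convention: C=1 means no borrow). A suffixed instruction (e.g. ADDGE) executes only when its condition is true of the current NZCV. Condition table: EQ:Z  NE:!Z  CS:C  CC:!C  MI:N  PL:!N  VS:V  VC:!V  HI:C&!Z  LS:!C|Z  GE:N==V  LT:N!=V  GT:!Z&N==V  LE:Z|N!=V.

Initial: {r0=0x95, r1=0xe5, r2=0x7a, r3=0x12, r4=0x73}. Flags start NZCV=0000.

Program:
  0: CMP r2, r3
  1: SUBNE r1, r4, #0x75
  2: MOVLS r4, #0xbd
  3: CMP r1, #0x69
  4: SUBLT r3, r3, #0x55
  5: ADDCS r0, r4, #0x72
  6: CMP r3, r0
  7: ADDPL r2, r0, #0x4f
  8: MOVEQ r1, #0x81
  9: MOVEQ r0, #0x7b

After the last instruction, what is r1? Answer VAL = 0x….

0: ✓ CMP  NZCV=0010
1: ✓ SUBNE  r1←0xfe
2: · MOVLS
3: ✓ CMP  NZCV=1010
4: ✓ SUBLT  r3←0xbd
5: ✓ ADDCS  r0←0xe5
6: ✓ CMP  NZCV=1000
7: · ADDPL
8: · MOVEQ
9: · MOVEQ

VAL = 0xfe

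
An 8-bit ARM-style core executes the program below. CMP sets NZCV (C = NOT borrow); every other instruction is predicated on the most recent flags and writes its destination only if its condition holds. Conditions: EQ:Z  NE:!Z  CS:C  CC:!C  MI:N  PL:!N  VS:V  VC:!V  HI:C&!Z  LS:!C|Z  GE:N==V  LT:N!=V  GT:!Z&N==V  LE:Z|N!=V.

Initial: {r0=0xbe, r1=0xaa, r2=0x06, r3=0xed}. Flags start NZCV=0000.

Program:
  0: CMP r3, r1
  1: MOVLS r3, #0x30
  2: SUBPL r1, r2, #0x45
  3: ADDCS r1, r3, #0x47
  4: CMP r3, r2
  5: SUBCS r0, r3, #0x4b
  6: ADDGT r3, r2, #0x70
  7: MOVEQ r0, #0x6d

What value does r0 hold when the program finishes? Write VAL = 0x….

[0] flags=0010 → (cmp)
[1] flags=0010 LS?F → skip
[2] flags=0010 PL?T → r1=0xc1
[3] flags=0010 CS?T → r1=0x34
[4] flags=1010 → (cmp)
[5] flags=1010 CS?T → r0=0xa2
[6] flags=1010 GT?F → skip
[7] flags=1010 EQ?F → skip

VAL = 0xa2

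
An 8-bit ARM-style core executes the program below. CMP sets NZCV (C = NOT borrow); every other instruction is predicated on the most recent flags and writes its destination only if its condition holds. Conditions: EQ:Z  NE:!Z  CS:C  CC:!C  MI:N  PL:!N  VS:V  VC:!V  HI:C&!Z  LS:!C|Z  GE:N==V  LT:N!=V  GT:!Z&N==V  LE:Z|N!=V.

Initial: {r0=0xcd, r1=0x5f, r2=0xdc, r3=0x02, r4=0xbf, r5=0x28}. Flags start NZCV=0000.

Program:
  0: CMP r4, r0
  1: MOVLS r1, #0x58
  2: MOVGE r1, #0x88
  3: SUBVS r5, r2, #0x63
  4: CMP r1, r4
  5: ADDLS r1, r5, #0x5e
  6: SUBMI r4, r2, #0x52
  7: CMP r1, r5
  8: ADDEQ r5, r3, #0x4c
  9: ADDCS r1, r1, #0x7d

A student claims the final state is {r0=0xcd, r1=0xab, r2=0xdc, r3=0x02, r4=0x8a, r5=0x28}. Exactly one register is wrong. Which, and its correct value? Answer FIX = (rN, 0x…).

FIX = (r1, 0x03)

0: ✓ CMP  NZCV=1000
1: ✓ MOVLS  r1←0x58
2: · MOVGE
3: · SUBVS
4: ✓ CMP  NZCV=1001
5: ✓ ADDLS  r1←0x86
6: ✓ SUBMI  r4←0x8a
7: ✓ CMP  NZCV=0011
8: · ADDEQ
9: ✓ ADDCS  r1←0x03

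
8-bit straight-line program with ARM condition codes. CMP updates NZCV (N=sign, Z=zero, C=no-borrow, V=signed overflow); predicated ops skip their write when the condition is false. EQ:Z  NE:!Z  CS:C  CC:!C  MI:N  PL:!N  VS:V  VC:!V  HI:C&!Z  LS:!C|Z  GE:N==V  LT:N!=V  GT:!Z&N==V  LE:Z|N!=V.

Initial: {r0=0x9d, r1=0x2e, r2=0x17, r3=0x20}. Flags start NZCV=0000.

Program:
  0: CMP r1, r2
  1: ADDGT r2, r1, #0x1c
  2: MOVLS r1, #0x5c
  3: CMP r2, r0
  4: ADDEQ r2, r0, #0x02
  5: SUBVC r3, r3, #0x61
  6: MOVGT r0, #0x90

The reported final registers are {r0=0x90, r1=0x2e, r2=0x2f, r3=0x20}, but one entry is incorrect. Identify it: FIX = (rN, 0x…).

0: ✓ CMP  NZCV=0010
1: ✓ ADDGT  r2←0x4a
2: · MOVLS
3: ✓ CMP  NZCV=1001
4: · ADDEQ
5: · SUBVC
6: ✓ MOVGT  r0←0x90

FIX = (r2, 0x4a)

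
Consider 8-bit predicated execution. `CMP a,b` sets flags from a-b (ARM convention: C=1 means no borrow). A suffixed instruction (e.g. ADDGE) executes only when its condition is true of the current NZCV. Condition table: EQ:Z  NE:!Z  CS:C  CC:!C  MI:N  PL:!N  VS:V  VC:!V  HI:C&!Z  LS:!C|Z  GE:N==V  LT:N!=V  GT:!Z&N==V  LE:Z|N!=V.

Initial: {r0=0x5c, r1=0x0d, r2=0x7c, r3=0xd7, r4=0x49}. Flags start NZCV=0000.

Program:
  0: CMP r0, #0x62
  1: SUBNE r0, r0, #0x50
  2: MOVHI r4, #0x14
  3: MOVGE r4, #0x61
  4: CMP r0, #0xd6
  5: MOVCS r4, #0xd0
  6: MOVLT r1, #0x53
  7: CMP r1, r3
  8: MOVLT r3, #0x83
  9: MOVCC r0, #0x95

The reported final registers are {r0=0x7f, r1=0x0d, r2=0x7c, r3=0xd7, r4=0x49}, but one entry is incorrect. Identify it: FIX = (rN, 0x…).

0: ✓ CMP  NZCV=1000
1: ✓ SUBNE  r0←0x0c
2: · MOVHI
3: · MOVGE
4: ✓ CMP  NZCV=0000
5: · MOVCS
6: · MOVLT
7: ✓ CMP  NZCV=0000
8: · MOVLT
9: ✓ MOVCC  r0←0x95

FIX = (r0, 0x95)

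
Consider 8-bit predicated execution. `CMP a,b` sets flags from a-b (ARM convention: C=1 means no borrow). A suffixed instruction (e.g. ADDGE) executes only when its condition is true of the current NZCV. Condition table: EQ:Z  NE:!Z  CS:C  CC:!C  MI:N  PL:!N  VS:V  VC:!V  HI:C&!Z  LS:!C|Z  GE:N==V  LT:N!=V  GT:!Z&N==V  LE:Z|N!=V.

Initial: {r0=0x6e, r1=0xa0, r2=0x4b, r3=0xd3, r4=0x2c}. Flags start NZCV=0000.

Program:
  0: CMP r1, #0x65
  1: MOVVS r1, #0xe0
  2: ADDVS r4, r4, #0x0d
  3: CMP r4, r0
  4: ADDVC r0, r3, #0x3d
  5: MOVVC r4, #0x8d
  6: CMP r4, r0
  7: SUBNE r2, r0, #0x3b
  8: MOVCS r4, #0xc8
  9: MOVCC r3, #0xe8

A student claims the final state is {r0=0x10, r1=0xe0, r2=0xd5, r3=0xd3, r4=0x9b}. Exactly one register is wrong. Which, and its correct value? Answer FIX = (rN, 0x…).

0: ✓ CMP  NZCV=0011
1: ✓ MOVVS  r1←0xe0
2: ✓ ADDVS  r4←0x39
3: ✓ CMP  NZCV=1000
4: ✓ ADDVC  r0←0x10
5: ✓ MOVVC  r4←0x8d
6: ✓ CMP  NZCV=0011
7: ✓ SUBNE  r2←0xd5
8: ✓ MOVCS  r4←0xc8
9: · MOVCC

FIX = (r4, 0xc8)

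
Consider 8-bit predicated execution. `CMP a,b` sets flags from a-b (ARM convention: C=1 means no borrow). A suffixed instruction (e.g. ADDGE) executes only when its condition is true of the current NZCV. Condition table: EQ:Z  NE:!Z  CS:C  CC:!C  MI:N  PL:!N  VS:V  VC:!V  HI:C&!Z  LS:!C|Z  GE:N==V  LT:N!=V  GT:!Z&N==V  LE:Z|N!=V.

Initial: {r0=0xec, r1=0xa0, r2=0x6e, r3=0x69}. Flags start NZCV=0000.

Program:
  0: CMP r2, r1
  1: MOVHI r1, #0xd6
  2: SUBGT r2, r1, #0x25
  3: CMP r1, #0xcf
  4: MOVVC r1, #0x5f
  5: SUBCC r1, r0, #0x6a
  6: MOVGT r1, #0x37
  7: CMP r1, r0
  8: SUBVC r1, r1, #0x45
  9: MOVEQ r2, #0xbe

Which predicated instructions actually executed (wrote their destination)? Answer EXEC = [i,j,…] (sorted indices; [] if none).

0: ✓ CMP  NZCV=1001
1: · MOVHI
2: ✓ SUBGT  r2←0x7b
3: ✓ CMP  NZCV=1000
4: ✓ MOVVC  r1←0x5f
5: ✓ SUBCC  r1←0x82
6: · MOVGT
7: ✓ CMP  NZCV=1000
8: ✓ SUBVC  r1←0x3d
9: · MOVEQ

EXEC = [2,4,5,8]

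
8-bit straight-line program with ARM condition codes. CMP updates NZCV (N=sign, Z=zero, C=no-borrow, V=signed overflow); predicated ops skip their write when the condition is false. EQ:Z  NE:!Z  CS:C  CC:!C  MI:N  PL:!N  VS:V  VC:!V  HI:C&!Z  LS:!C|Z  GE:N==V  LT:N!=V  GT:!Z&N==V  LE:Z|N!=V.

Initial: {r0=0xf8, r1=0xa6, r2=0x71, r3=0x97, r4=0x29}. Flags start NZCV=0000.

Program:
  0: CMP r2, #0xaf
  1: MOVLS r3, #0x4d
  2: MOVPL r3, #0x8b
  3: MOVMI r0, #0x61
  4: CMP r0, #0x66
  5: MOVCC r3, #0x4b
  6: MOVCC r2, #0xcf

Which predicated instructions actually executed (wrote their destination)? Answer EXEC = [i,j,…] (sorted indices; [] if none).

EXEC = [1,3,5,6]

[0] flags=1001 → (cmp)
[1] flags=1001 LS?T → r3=0x4d
[2] flags=1001 PL?F → skip
[3] flags=1001 MI?T → r0=0x61
[4] flags=1000 → (cmp)
[5] flags=1000 CC?T → r3=0x4b
[6] flags=1000 CC?T → r2=0xcf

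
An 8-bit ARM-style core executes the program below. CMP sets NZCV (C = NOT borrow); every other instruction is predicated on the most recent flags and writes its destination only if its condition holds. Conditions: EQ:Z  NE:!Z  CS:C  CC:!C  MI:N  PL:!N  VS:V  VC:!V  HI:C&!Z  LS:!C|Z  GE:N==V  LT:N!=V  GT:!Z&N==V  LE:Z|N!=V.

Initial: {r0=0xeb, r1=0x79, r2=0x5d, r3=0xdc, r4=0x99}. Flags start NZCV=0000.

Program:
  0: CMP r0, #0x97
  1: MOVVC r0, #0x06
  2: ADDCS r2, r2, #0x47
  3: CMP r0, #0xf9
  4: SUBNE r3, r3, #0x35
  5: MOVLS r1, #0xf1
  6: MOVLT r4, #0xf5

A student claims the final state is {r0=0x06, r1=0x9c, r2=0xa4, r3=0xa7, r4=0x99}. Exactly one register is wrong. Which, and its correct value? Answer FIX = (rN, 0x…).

[0] flags=0010 → (cmp)
[1] flags=0010 VC?T → r0=0x06
[2] flags=0010 CS?T → r2=0xa4
[3] flags=0000 → (cmp)
[4] flags=0000 NE?T → r3=0xa7
[5] flags=0000 LS?T → r1=0xf1
[6] flags=0000 LT?F → skip

FIX = (r1, 0xf1)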